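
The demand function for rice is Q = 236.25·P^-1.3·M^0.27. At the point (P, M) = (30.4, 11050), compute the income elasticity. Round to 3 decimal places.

0.270

For a multiplicative demand Q = A·P^α·M^β, the income elasticity is β everywhere.
Here β = 0.27, so η = 0.270.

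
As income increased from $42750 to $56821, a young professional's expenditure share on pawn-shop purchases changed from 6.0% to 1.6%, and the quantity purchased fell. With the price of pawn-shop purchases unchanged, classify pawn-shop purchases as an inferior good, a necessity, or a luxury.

inferior good

Quantity demanded falls as income rises, so η < 0.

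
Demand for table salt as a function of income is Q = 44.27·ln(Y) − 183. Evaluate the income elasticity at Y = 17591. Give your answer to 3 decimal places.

0.177

At Y = 17591: Q = 249.746.
dQ/dY = 44.27/Y = 0.00251663 at this income.
η = (dQ/dY)·(Y/Q) = 0.00251663 × (17591/249.746) = 0.177.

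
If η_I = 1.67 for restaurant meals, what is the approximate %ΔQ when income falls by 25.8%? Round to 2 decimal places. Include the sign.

%ΔQ ≈ η × %ΔI = 1.67 × (-25.8%) = -43.09%.

-43.09%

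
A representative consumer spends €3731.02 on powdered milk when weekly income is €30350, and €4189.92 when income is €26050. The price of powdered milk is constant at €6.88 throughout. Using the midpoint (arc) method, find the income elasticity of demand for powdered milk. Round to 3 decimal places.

With a constant price, Q₁ = 3731.02/6.88 = 542.299 and Q₂ = 4189.92/6.88 = 609.000 (equivalently, work directly with expenditure since P cancels).
Midpoint %ΔQ = (4189.92 − 3731.02)/3960.47 = 0.11587; midpoint %ΔI = (26050 − 30350)/28200 = -0.15248.
η = 0.11587 / -0.15248 = -0.760.

-0.760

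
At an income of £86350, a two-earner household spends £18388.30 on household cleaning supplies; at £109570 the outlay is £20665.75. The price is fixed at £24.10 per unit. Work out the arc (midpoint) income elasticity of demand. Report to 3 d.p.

0.492

With a constant price, Q₁ = 18388.30/24.10 = 763.000 and Q₂ = 20665.75/24.10 = 857.500 (equivalently, work directly with expenditure since P cancels).
Midpoint %ΔQ = (20665.75 − 18388.30)/19527.03 = 0.11663; midpoint %ΔI = (109570 − 86350)/97960 = 0.23704.
η = 0.11663 / 0.23704 = 0.492.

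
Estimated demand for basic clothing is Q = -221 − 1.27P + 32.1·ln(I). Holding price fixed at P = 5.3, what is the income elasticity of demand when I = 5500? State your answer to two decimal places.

At P = 5.3, I = 5500: Q = 48.730.
Holding P constant, ∂Q/∂I = 32.1/I = 0.00583636.
η_I = (∂Q/∂I)·(I/Q) = 0.00583636 × (5500/48.730) = 0.66.

0.66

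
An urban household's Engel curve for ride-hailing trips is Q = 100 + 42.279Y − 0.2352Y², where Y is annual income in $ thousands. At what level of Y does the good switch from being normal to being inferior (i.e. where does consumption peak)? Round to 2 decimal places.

dQ/dY = 42.279 − 0.4704Y.
The good is inferior where dQ/dY < 0. Setting dQ/dY = 0 gives Y = 42.279 / 0.4704 = 89.88.

89.88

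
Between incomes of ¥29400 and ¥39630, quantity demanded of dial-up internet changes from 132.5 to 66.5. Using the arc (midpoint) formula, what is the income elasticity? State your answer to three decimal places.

ΔQ = 66.5 − 132.5 = -66; midpoint Q̄ = (132.5 + 66.5)/2 = 99.5.
ΔI = 39630 − 29400 = 10230; midpoint Ī = (29400 + 39630)/2 = 34515.
η = (ΔQ/Q̄) ÷ (ΔI/Ī) = (-66/99.5) ÷ (10230/34515) = -2.238.

-2.238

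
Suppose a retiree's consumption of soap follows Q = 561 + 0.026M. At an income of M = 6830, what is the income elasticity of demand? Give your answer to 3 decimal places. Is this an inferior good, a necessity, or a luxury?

At M = 6830: Q = 738.580.
dQ/dM = 0.026.
η = (dQ/dM)·(M/Q) = 0.026 × (6830/738.580) = 0.240.
Since 0 < η < 1, the good is a necessity.

0.240 (necessity)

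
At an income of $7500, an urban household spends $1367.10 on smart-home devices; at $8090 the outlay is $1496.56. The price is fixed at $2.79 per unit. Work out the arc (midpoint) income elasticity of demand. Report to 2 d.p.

With a constant price, Q₁ = 1367.10/2.79 = 490.000 and Q₂ = 1496.56/2.79 = 536.401 (equivalently, work directly with expenditure since P cancels).
Midpoint %ΔQ = (1496.56 − 1367.10)/1431.83 = 0.09042; midpoint %ΔI = (8090 − 7500)/7795 = 0.07569.
η = 0.09042 / 0.07569 = 1.19.

1.19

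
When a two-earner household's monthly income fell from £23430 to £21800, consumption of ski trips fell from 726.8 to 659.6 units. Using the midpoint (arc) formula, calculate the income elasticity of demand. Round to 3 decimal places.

ΔQ = 659.6 − 726.8 = -67.2; midpoint Q̄ = (726.8 + 659.6)/2 = 693.2.
ΔI = 21800 − 23430 = -1630; midpoint Ī = (23430 + 21800)/2 = 22615.
η = (ΔQ/Q̄) ÷ (ΔI/Ī) = (-67.2/693.2) ÷ (-1630/22615) = 1.345.

1.345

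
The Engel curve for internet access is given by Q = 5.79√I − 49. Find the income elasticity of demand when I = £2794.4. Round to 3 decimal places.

0.595

At I = 2794.4: Q = 257.071.
dQ/dI = 5.79/(2√I) = 0.0547652 at this income.
η = (dQ/dI)·(I/Q) = 0.0547652 × (2794.4/257.071) = 0.595.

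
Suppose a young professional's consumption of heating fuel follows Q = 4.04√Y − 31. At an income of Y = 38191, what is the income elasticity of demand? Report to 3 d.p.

0.520

At Y = 38191: Q = 758.518.
dQ/dY = 4.04/(2√Y) = 0.0103364 at this income.
η = (dQ/dY)·(Y/Q) = 0.0103364 × (38191/758.518) = 0.520.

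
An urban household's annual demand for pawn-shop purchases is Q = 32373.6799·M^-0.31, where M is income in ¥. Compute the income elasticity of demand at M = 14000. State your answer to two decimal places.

For Q = A·M^β the income elasticity is constant and equal to β.
Here β = -0.31, so η = -0.31.

-0.31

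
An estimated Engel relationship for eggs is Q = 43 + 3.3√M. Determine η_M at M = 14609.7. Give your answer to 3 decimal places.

At M = 14609.7: Q = 441.873.
dQ/dM = 3.3/(2√M) = 0.013651 at this income.
η = (dQ/dM)·(M/Q) = 0.013651 × (14609.7/441.873) = 0.451.

0.451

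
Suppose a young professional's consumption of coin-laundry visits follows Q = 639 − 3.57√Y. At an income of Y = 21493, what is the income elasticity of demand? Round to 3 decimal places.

At Y = 21493: Q = 115.620.
dQ/dY = -3.57/(2√Y) = -0.0121756 at this income.
η = (dQ/dY)·(Y/Q) = -0.0121756 × (21493/115.620) = -2.263.

-2.263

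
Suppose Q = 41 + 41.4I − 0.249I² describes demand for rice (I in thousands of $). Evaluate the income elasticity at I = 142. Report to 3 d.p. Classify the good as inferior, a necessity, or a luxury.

-4.631 (inferior good)

At I = 142: Q = 898.9640.
dQ/dI = 41.4 − 0.498I = -29.31600.
η = (dQ/dI)·(I/Q) = -29.31600 × (142/898.9640) = -4.631.
η < 0 ⇒ inferior good.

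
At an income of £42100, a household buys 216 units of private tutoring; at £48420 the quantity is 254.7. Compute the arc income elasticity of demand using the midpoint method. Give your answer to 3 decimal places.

ΔQ = 254.7 − 216 = 38.7; midpoint Q̄ = (216 + 254.7)/2 = 235.35.
ΔI = 48420 − 42100 = 6320; midpoint Ī = (42100 + 48420)/2 = 45260.
η = (ΔQ/Q̄) ÷ (ΔI/Ī) = (38.7/235.35) ÷ (6320/45260) = 1.178.

1.178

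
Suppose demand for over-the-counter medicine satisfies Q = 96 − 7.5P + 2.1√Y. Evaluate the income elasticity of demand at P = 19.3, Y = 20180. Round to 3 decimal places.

0.598

At P = 19.3, Y = 20180: Q = 249.568.
Holding P constant, ∂Q/∂Y = 2.1/(2√Y) = 0.00739143.
η_Y = (∂Q/∂Y)·(Y/Q) = 0.00739143 × (20180/249.568) = 0.598.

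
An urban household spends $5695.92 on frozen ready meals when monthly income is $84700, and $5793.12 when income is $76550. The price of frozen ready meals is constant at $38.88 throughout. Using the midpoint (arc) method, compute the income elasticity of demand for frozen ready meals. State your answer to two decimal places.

With a constant price, Q₁ = 5695.92/38.88 = 146.500 and Q₂ = 5793.12/38.88 = 149.000 (equivalently, work directly with expenditure since P cancels).
Midpoint %ΔQ = (5793.12 − 5695.92)/5744.52 = 0.01692; midpoint %ΔI = (76550 − 84700)/80625 = -0.10109.
η = 0.01692 / -0.10109 = -0.17.

-0.17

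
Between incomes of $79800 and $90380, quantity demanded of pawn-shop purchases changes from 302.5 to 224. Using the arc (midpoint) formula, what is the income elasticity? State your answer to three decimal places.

-2.398

ΔQ = 224 − 302.5 = -78.5; midpoint Q̄ = (302.5 + 224)/2 = 263.25.
ΔI = 90380 − 79800 = 10580; midpoint Ī = (79800 + 90380)/2 = 85090.
η = (ΔQ/Q̄) ÷ (ΔI/Ī) = (-78.5/263.25) ÷ (10580/85090) = -2.398.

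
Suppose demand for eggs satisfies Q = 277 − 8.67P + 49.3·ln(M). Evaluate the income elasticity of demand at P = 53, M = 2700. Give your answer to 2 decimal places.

At P = 53, M = 2700: Q = 207.010.
Holding P constant, ∂Q/∂M = 49.3/M = 0.0182593.
η_M = (∂Q/∂M)·(M/Q) = 0.0182593 × (2700/207.010) = 0.24.

0.24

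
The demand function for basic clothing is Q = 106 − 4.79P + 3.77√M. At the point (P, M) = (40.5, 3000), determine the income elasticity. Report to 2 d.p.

At P = 40.5, M = 3000: Q = 118.496.
Holding P constant, ∂Q/∂M = 3.77/(2√M) = 0.0344152.
η_M = (∂Q/∂M)·(M/Q) = 0.0344152 × (3000/118.496) = 0.87.

0.87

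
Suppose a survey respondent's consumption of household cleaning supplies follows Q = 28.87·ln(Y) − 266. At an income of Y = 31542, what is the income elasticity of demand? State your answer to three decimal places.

At Y = 31542: Q = 33.067.
dQ/dY = 28.87/Y = 0.000915288 at this income.
η = (dQ/dY)·(Y/Q) = 0.000915288 × (31542/33.067) = 0.873.

0.873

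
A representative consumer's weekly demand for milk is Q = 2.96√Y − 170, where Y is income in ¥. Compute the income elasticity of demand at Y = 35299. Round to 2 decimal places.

At Y = 35299: Q = 386.126.
dQ/dY = 2.96/(2√Y) = 0.00787736 at this income.
η = (dQ/dY)·(Y/Q) = 0.00787736 × (35299/386.126) = 0.72.

0.72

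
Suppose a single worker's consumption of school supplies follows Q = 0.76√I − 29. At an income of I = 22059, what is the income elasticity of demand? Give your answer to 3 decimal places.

At I = 22059: Q = 83.877.
dQ/dI = 0.76/(2√I) = 0.00255853 at this income.
η = (dQ/dI)·(I/Q) = 0.00255853 × (22059/83.877) = 0.673.

0.673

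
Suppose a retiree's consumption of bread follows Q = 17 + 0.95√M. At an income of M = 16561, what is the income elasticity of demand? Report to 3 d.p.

0.439

At M = 16561: Q = 139.255.
dQ/dM = 0.95/(2√M) = 0.00369105 at this income.
η = (dQ/dM)·(M/Q) = 0.00369105 × (16561/139.255) = 0.439.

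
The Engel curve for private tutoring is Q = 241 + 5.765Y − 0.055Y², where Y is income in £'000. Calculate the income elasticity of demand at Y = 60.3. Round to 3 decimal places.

At Y = 60.3: Q = 388.6446.
dQ/dY = 5.765 − 0.11Y = -0.86800.
η = (dQ/dY)·(Y/Q) = -0.86800 × (60.3/388.6446) = -0.135.

-0.135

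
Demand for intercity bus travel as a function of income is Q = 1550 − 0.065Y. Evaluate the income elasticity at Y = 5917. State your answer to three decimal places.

At Y = 5917: Q = 1165.395.
dQ/dY = −0.065.
η = (dQ/dY)·(Y/Q) = -0.065 × (5917/1165.395) = -0.330.

-0.330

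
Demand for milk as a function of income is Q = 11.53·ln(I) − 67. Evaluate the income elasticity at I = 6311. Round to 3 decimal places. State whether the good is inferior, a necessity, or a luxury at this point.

0.340 (necessity)

At I = 6311: Q = 33.888.
dQ/dI = 11.53/I = 0.00182697 at this income.
η = (dQ/dI)·(I/Q) = 0.00182697 × (6311/33.888) = 0.340.
Since 0 < η < 1, the good is a necessity.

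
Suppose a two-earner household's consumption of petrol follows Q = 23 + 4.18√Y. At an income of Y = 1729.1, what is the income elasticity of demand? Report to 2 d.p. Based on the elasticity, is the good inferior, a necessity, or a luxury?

At Y = 1729.1: Q = 196.815.
dQ/dY = 4.18/(2√Y) = 0.0502616 at this income.
η = (dQ/dY)·(Y/Q) = 0.0502616 × (1729.1/196.815) = 0.44.
Since 0 < η < 1, the good is a necessity.

0.44 (necessity)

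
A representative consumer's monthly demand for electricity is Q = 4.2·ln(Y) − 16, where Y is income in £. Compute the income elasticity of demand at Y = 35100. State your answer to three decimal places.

0.150

At Y = 35100: Q = 27.957.
dQ/dY = 4.2/Y = 0.000119658 at this income.
η = (dQ/dY)·(Y/Q) = 0.000119658 × (35100/27.957) = 0.150.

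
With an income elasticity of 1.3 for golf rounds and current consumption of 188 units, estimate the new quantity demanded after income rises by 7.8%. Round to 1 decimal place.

207.1

%ΔQ ≈ η × %ΔI = 1.3 × 7.8% = 10.14%.
New Q ≈ 188 × (1 + 0.1014) = 207.1.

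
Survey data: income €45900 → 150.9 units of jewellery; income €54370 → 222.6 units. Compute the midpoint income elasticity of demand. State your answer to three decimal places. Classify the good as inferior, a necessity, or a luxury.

ΔQ = 222.6 − 150.9 = 71.7; midpoint Q̄ = (150.9 + 222.6)/2 = 186.75.
ΔI = 54370 − 45900 = 8470; midpoint Ī = (45900 + 54370)/2 = 50135.
η = (ΔQ/Q̄) ÷ (ΔI/Ī) = (71.7/186.75) ÷ (8470/50135) = 2.273.
η > 1 ⇒ luxury.

2.273 (luxury)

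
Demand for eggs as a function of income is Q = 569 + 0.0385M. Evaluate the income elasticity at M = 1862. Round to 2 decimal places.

0.11

At M = 1862: Q = 640.687.
dQ/dM = 0.0385.
η = (dQ/dM)·(M/Q) = 0.0385 × (1862/640.687) = 0.11.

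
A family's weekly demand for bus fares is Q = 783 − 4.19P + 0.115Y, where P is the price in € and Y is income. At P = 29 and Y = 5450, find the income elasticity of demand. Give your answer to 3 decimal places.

0.487

At P = 29, Y = 5450: Q = 1288.240.
Holding P constant, ∂Q/∂Y = 0.115.
η_Y = (∂Q/∂Y)·(Y/Q) = 0.115 × (5450/1288.240) = 0.487.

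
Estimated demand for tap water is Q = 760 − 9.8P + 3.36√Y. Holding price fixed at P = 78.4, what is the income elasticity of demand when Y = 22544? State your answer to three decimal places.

0.508

At P = 78.4, Y = 22544: Q = 496.173.
Holding P constant, ∂Q/∂Y = 3.36/(2√Y) = 0.0111891.
η_Y = (∂Q/∂Y)·(Y/Q) = 0.0111891 × (22544/496.173) = 0.508.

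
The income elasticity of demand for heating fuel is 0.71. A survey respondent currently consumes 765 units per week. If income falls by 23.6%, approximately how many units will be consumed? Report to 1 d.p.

636.8

%ΔQ ≈ η × %ΔI = 0.71 × (-23.6%) = -16.756%.
New Q ≈ 765 × (1 − 0.16756) = 636.8.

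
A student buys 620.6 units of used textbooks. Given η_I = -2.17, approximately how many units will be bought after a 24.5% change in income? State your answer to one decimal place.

%ΔQ ≈ η × %ΔI = -2.17 × 24.5% = -53.165%.
New Q ≈ 620.6 × (1 − 0.53165) = 290.7.

290.7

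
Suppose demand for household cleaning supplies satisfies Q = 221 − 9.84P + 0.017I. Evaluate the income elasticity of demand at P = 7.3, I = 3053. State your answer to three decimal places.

0.258

At P = 7.3, I = 3053: Q = 201.069.
Holding P constant, ∂Q/∂I = 0.017.
η_I = (∂Q/∂I)·(I/Q) = 0.017 × (3053/201.069) = 0.258.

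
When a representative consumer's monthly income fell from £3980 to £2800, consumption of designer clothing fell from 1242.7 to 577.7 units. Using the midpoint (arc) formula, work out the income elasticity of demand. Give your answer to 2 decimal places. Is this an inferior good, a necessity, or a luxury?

ΔQ = 577.7 − 1242.7 = -665; midpoint Q̄ = (1242.7 + 577.7)/2 = 910.2.
ΔI = 2800 − 3980 = -1180; midpoint Ī = (3980 + 2800)/2 = 3390.
η = (ΔQ/Q̄) ÷ (ΔI/Ī) = (-665/910.2) ÷ (-1180/3390) = 2.10.
η > 1 ⇒ luxury.

2.10 (luxury)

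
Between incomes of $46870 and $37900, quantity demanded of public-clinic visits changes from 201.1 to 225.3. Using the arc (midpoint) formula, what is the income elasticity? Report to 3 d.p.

ΔQ = 225.3 − 201.1 = 24.2; midpoint Q̄ = (201.1 + 225.3)/2 = 213.2.
ΔI = 37900 − 46870 = -8970; midpoint Ī = (46870 + 37900)/2 = 42385.
η = (ΔQ/Q̄) ÷ (ΔI/Ī) = (24.2/213.2) ÷ (-8970/42385) = -0.536.

-0.536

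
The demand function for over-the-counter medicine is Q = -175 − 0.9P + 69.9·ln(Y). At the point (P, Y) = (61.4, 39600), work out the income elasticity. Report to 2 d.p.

At P = 61.4, Y = 39600: Q = 509.742.
Holding P constant, ∂Q/∂Y = 69.9/Y = 0.00176515.
η_Y = (∂Q/∂Y)·(Y/Q) = 0.00176515 × (39600/509.742) = 0.14.

0.14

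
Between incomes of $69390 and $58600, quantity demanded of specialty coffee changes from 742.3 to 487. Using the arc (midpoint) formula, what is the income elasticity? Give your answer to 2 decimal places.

ΔQ = 487 − 742.3 = -255.3; midpoint Q̄ = (742.3 + 487)/2 = 614.65.
ΔI = 58600 − 69390 = -10790; midpoint Ī = (69390 + 58600)/2 = 63995.
η = (ΔQ/Q̄) ÷ (ΔI/Ī) = (-255.3/614.65) ÷ (-10790/63995) = 2.46.

2.46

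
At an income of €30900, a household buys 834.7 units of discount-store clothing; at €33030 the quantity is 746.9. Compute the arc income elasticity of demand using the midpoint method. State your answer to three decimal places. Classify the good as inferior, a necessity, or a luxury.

ΔQ = 746.9 − 834.7 = -87.8; midpoint Q̄ = (834.7 + 746.9)/2 = 790.8.
ΔI = 33030 − 30900 = 2130; midpoint Ī = (30900 + 33030)/2 = 31965.
η = (ΔQ/Q̄) ÷ (ΔI/Ī) = (-87.8/790.8) ÷ (2130/31965) = -1.666.
η < 0 ⇒ inferior good.

-1.666 (inferior good)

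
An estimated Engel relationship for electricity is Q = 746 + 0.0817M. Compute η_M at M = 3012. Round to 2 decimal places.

0.25

At M = 3012: Q = 992.080.
dQ/dM = 0.0817.
η = (dQ/dM)·(M/Q) = 0.0817 × (3012/992.080) = 0.25.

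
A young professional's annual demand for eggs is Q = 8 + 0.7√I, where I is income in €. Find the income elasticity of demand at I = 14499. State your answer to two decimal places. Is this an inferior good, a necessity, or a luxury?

At I = 14499: Q = 92.288.
dQ/dI = 0.7/(2√I) = 0.00290669 at this income.
η = (dQ/dI)·(I/Q) = 0.00290669 × (14499/92.288) = 0.46.
Since 0 < η < 1, the good is a necessity.

0.46 (necessity)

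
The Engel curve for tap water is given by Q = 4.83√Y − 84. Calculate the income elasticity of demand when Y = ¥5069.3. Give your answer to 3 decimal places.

0.662

At Y = 5069.3: Q = 259.891.
dQ/dY = 4.83/(2√Y) = 0.033919 at this income.
η = (dQ/dY)·(Y/Q) = 0.033919 × (5069.3/259.891) = 0.662.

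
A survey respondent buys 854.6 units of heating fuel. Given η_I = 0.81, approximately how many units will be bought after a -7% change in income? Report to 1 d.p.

806.1

%ΔQ ≈ η × %ΔI = 0.81 × (-7%) = -5.67%.
New Q ≈ 854.6 × (1 − 0.0567) = 806.1.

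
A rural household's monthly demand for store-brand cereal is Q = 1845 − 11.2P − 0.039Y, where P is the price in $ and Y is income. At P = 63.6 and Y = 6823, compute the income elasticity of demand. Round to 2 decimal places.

At P = 63.6, Y = 6823: Q = 866.583.
Holding P constant, ∂Q/∂Y = −0.039.
η_Y = (∂Q/∂Y)·(Y/Q) = -0.039 × (6823/866.583) = -0.31.

-0.31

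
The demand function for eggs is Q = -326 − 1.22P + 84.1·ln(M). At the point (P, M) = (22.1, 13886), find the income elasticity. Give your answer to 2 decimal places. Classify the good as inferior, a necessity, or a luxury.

0.19 (necessity)

At P = 22.1, M = 13886: Q = 449.237.
Holding P constant, ∂Q/∂M = 84.1/M = 0.00605646.
η_M = (∂Q/∂M)·(M/Q) = 0.00605646 × (13886/449.237) = 0.19.
Since 0 < η < 1, this is a necessity.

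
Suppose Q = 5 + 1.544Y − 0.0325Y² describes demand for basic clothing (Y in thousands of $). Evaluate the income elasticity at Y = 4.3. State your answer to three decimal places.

At Y = 4.3: Q = 11.0383.
dQ/dY = 1.544 − 0.065Y = 1.26450.
η = (dQ/dY)·(Y/Q) = 1.26450 × (4.3/11.0383) = 0.493.

0.493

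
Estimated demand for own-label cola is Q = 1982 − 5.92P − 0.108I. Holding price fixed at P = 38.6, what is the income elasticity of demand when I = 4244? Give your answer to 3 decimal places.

At P = 38.6, I = 4244: Q = 1295.136.
Holding P constant, ∂Q/∂I = −0.108.
η_I = (∂Q/∂I)·(I/Q) = -0.108 × (4244/1295.136) = -0.354.

-0.354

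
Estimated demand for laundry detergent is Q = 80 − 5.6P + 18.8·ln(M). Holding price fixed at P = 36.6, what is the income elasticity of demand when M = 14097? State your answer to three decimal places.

At P = 36.6, M = 14097: Q = 54.650.
Holding P constant, ∂Q/∂M = 18.8/M = 0.00133362.
η_M = (∂Q/∂M)·(M/Q) = 0.00133362 × (14097/54.650) = 0.344.

0.344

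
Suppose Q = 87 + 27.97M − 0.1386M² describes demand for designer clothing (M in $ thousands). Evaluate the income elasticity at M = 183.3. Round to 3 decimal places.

-7.515

At M = 183.3: Q = 557.0948.
dQ/dM = 27.97 − 0.2772M = -22.84076.
η = (dQ/dM)·(M/Q) = -22.84076 × (183.3/557.0948) = -7.515.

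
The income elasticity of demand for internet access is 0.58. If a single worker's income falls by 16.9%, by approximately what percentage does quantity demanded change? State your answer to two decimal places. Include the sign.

%ΔQ ≈ η × %ΔI = 0.58 × (-16.9%) = -9.80%.

-9.80%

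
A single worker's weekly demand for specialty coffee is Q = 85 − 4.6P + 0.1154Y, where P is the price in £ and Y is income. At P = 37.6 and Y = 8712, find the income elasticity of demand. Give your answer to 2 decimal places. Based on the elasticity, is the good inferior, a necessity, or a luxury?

At P = 37.6, Y = 8712: Q = 917.405.
Holding P constant, ∂Q/∂Y = 0.1154.
η_Y = (∂Q/∂Y)·(Y/Q) = 0.1154 × (8712/917.405) = 1.10.
Since η > 1, this is a luxury.

1.10 (luxury)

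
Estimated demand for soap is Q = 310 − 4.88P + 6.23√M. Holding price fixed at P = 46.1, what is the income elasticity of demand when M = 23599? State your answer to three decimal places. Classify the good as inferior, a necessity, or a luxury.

At P = 46.1, M = 23599: Q = 1042.082.
Holding P constant, ∂Q/∂M = 6.23/(2√M) = 0.0202774.
η_M = (∂Q/∂M)·(M/Q) = 0.0202774 × (23599/1042.082) = 0.459.
Since 0 < η < 1, this is a necessity.

0.459 (necessity)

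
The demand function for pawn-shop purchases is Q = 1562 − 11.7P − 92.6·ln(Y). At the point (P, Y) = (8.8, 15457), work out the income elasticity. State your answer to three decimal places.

-0.164

At P = 8.8, Y = 15457: Q = 565.837.
Holding P constant, ∂Q/∂Y = -92.6/Y = -0.00599081.
η_Y = (∂Q/∂Y)·(Y/Q) = -0.00599081 × (15457/565.837) = -0.164.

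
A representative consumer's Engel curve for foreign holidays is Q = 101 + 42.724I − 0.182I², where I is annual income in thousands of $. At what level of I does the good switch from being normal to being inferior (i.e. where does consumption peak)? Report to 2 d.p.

dQ/dI = 42.724 − 0.364I.
The good is inferior where dQ/dI < 0. Setting dQ/dI = 0 gives I = 42.724 / 0.364 = 117.37.

117.37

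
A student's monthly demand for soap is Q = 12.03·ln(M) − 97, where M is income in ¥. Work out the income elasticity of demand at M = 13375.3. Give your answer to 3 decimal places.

0.695

At M = 13375.3: Q = 17.299.
dQ/dM = 12.03/M = 0.000899419 at this income.
η = (dQ/dM)·(M/Q) = 0.000899419 × (13375.3/17.299) = 0.695.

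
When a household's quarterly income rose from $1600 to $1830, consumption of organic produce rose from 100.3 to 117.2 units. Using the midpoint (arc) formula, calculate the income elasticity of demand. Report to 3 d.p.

ΔQ = 117.2 − 100.3 = 16.9; midpoint Q̄ = (100.3 + 117.2)/2 = 108.75.
ΔI = 1830 − 1600 = 230; midpoint Ī = (1600 + 1830)/2 = 1715.
η = (ΔQ/Q̄) ÷ (ΔI/Ī) = (16.9/108.75) ÷ (230/1715) = 1.159.

1.159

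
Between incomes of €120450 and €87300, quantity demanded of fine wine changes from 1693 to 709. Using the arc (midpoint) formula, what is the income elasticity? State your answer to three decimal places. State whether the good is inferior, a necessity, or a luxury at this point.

2.567 (luxury)

ΔQ = 709 − 1693 = -984; midpoint Q̄ = (1693 + 709)/2 = 1201.
ΔI = 87300 − 120450 = -33150; midpoint Ī = (120450 + 87300)/2 = 103875.
η = (ΔQ/Q̄) ÷ (ΔI/Ī) = (-984/1201) ÷ (-33150/103875) = 2.567.
η > 1 ⇒ luxury.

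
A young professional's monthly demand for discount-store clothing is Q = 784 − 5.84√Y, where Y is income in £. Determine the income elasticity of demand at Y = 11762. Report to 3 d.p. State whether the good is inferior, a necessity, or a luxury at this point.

At Y = 11762: Q = 150.636.
dQ/dY = -5.84/(2√Y) = -0.0269242 at this income.
η = (dQ/dY)·(Y/Q) = -0.0269242 × (11762/150.636) = -2.102.
Since η < 0, the good is an inferior good.

-2.102 (inferior good)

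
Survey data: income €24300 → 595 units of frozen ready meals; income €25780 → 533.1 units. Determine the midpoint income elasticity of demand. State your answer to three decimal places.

-1.857

ΔQ = 533.1 − 595 = -61.9; midpoint Q̄ = (595 + 533.1)/2 = 564.05.
ΔI = 25780 − 24300 = 1480; midpoint Ī = (24300 + 25780)/2 = 25040.
η = (ΔQ/Q̄) ÷ (ΔI/Ī) = (-61.9/564.05) ÷ (1480/25040) = -1.857.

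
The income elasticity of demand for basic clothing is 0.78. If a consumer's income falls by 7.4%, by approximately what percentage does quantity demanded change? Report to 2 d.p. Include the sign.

%ΔQ ≈ η × %ΔI = 0.78 × (-7.4%) = -5.77%.

-5.77%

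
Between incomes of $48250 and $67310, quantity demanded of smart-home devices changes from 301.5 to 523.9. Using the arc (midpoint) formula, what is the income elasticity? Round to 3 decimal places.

1.634

ΔQ = 523.9 − 301.5 = 222.4; midpoint Q̄ = (301.5 + 523.9)/2 = 412.7.
ΔI = 67310 − 48250 = 19060; midpoint Ī = (48250 + 67310)/2 = 57780.
η = (ΔQ/Q̄) ÷ (ΔI/Ī) = (222.4/412.7) ÷ (19060/57780) = 1.634.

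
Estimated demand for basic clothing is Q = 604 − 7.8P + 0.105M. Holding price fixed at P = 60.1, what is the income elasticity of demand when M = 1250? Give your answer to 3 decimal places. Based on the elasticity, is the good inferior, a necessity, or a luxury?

At P = 60.1, M = 1250: Q = 266.470.
Holding P constant, ∂Q/∂M = 0.105.
η_M = (∂Q/∂M)·(M/Q) = 0.105 × (1250/266.470) = 0.493.
Since 0 < η < 1, this is a necessity.

0.493 (necessity)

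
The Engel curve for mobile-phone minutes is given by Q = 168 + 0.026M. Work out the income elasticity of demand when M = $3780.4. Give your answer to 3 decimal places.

0.369

At M = 3780.4: Q = 266.290.
dQ/dM = 0.026.
η = (dQ/dM)·(M/Q) = 0.026 × (3780.4/266.290) = 0.369.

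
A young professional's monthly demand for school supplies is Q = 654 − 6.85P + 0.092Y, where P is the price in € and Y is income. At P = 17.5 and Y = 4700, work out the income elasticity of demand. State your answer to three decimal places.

0.447

At P = 17.5, Y = 4700: Q = 966.525.
Holding P constant, ∂Q/∂Y = 0.092.
η_Y = (∂Q/∂Y)·(Y/Q) = 0.092 × (4700/966.525) = 0.447.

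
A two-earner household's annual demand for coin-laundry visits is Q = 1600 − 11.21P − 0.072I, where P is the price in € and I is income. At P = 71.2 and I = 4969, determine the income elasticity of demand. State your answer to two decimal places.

-0.81

At P = 71.2, I = 4969: Q = 444.080.
Holding P constant, ∂Q/∂I = −0.072.
η_I = (∂Q/∂I)·(I/Q) = -0.072 × (4969/444.080) = -0.81.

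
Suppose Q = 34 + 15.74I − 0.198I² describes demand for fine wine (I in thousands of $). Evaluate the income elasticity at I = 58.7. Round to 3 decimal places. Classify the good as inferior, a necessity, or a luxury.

At I = 58.7: Q = 275.6914.
dQ/dI = 15.74 − 0.396I = -7.50520.
η = (dQ/dI)·(I/Q) = -7.50520 × (58.7/275.6914) = -1.598.
η < 0 ⇒ inferior good.

-1.598 (inferior good)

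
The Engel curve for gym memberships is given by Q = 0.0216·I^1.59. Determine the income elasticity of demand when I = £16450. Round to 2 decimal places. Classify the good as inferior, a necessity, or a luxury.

For Q = A·I^β the income elasticity is constant and equal to β.
Here β = 1.59, so η = 1.59.
Since η > 1, the good is a luxury.

1.59 (luxury)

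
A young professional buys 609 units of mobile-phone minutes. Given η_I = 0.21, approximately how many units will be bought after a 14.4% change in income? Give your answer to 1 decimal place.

627.4

%ΔQ ≈ η × %ΔI = 0.21 × 14.4% = 3.024%.
New Q ≈ 609 × (1 + 0.03024) = 627.4.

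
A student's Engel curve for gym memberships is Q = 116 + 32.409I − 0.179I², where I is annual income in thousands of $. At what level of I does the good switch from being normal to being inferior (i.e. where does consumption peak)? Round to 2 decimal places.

dQ/dI = 32.409 − 0.358I.
The good is inferior where dQ/dI < 0. Setting dQ/dI = 0 gives I = 32.409 / 0.358 = 90.53.

90.53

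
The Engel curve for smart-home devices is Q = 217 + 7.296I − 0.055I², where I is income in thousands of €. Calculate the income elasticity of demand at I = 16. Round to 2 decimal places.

At I = 16: Q = 319.6560.
dQ/dI = 7.296 − 0.11I = 5.53600.
η = (dQ/dI)·(I/Q) = 5.53600 × (16/319.6560) = 0.28.

0.28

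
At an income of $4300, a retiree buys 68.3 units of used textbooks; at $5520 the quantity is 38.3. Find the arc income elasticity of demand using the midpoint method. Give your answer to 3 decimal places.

ΔQ = 38.3 − 68.3 = -30; midpoint Q̄ = (68.3 + 38.3)/2 = 53.3.
ΔI = 5520 − 4300 = 1220; midpoint Ī = (4300 + 5520)/2 = 4910.
η = (ΔQ/Q̄) ÷ (ΔI/Ī) = (-30/53.3) ÷ (1220/4910) = -2.265.

-2.265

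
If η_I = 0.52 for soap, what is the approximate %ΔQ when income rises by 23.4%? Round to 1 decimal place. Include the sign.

%ΔQ ≈ η × %ΔI = 0.52 × 23.4% = 12.2%.

12.2%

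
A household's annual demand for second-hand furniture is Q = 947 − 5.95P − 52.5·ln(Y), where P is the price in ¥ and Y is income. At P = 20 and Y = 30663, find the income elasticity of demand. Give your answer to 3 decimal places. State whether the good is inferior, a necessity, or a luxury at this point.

At P = 20, Y = 30663: Q = 285.632.
Holding P constant, ∂Q/∂Y = -52.5/Y = -0.00171216.
η_Y = (∂Q/∂Y)·(Y/Q) = -0.00171216 × (30663/285.632) = -0.184.
Since η < 0, this is an inferior good.

-0.184 (inferior good)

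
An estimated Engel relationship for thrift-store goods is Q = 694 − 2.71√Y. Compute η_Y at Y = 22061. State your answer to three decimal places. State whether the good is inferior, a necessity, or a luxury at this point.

-0.690 (inferior good)

At Y = 22061: Q = 291.485.
dQ/dY = -2.71/(2√Y) = -0.00912277 at this income.
η = (dQ/dY)·(Y/Q) = -0.00912277 × (22061/291.485) = -0.690.
Since η < 0, the good is an inferior good.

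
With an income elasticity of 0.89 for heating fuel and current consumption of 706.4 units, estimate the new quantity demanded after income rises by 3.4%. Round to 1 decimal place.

727.8

%ΔQ ≈ η × %ΔI = 0.89 × 3.4% = 3.026%.
New Q ≈ 706.4 × (1 + 0.03026) = 727.8.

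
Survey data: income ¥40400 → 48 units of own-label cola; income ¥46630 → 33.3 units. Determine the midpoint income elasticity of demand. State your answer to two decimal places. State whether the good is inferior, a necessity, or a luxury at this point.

-2.53 (inferior good)

ΔQ = 33.3 − 48 = -14.7; midpoint Q̄ = (48 + 33.3)/2 = 40.65.
ΔI = 46630 − 40400 = 6230; midpoint Ī = (40400 + 46630)/2 = 43515.
η = (ΔQ/Q̄) ÷ (ΔI/Ī) = (-14.7/40.65) ÷ (6230/43515) = -2.53.
η < 0 ⇒ inferior good.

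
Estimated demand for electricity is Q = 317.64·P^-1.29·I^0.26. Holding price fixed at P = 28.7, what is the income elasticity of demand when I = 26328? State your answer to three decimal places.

0.260

For a multiplicative demand Q = A·P^α·I^β, the income elasticity is β everywhere.
Here β = 0.26, so η = 0.260.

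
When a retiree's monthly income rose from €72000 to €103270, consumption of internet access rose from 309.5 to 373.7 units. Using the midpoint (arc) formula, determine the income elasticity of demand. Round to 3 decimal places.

ΔQ = 373.7 − 309.5 = 64.2; midpoint Q̄ = (309.5 + 373.7)/2 = 341.6.
ΔI = 103270 − 72000 = 31270; midpoint Ī = (72000 + 103270)/2 = 87635.
η = (ΔQ/Q̄) ÷ (ΔI/Ī) = (64.2/341.6) ÷ (31270/87635) = 0.527.

0.527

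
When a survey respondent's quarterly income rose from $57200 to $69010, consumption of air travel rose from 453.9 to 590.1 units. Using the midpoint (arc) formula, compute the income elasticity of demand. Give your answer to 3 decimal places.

ΔQ = 590.1 − 453.9 = 136.2; midpoint Q̄ = (453.9 + 590.1)/2 = 522.
ΔI = 69010 − 57200 = 11810; midpoint Ī = (57200 + 69010)/2 = 63105.
η = (ΔQ/Q̄) ÷ (ΔI/Ī) = (136.2/522) ÷ (11810/63105) = 1.394.

1.394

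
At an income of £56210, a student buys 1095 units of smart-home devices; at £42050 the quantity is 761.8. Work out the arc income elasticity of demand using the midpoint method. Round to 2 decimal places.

ΔQ = 761.8 − 1095 = -333.2; midpoint Q̄ = (1095 + 761.8)/2 = 928.4.
ΔI = 42050 − 56210 = -14160; midpoint Ī = (56210 + 42050)/2 = 49130.
η = (ΔQ/Q̄) ÷ (ΔI/Ī) = (-333.2/928.4) ÷ (-14160/49130) = 1.25.

1.25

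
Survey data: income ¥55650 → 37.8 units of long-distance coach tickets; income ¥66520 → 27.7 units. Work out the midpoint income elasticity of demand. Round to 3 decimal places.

ΔQ = 27.7 − 37.8 = -10.1; midpoint Q̄ = (37.8 + 27.7)/2 = 32.75.
ΔI = 66520 − 55650 = 10870; midpoint Ī = (55650 + 66520)/2 = 61085.
η = (ΔQ/Q̄) ÷ (ΔI/Ī) = (-10.1/32.75) ÷ (10870/61085) = -1.733.

-1.733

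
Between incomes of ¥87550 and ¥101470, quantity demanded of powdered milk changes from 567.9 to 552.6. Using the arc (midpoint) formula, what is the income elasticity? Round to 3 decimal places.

-0.185

ΔQ = 552.6 − 567.9 = -15.3; midpoint Q̄ = (567.9 + 552.6)/2 = 560.25.
ΔI = 101470 − 87550 = 13920; midpoint Ī = (87550 + 101470)/2 = 94510.
η = (ΔQ/Q̄) ÷ (ΔI/Ī) = (-15.3/560.25) ÷ (13920/94510) = -0.185.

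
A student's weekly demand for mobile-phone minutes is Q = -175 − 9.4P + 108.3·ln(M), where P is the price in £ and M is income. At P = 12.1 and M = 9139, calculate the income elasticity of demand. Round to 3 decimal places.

0.155

At P = 12.1, M = 9139: Q = 698.989.
Holding P constant, ∂Q/∂M = 108.3/M = 0.0118503.
η_M = (∂Q/∂M)·(M/Q) = 0.0118503 × (9139/698.989) = 0.155.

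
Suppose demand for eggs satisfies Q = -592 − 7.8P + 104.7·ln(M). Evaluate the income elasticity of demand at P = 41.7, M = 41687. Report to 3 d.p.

At P = 41.7, M = 41687: Q = 196.533.
Holding P constant, ∂Q/∂M = 104.7/M = 0.00251157.
η_M = (∂Q/∂M)·(M/Q) = 0.00251157 × (41687/196.533) = 0.533.

0.533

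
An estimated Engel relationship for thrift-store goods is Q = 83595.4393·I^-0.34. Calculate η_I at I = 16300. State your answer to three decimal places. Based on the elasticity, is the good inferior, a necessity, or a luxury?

For Q = A·I^β the income elasticity is constant and equal to β.
Here β = -0.34, so η = -0.340.
Since η < 0, the good is an inferior good.

-0.340 (inferior good)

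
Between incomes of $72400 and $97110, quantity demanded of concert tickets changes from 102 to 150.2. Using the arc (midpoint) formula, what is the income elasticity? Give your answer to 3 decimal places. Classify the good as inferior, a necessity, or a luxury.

1.311 (luxury)

ΔQ = 150.2 − 102 = 48.2; midpoint Q̄ = (102 + 150.2)/2 = 126.1.
ΔI = 97110 − 72400 = 24710; midpoint Ī = (72400 + 97110)/2 = 84755.
η = (ΔQ/Q̄) ÷ (ΔI/Ī) = (48.2/126.1) ÷ (24710/84755) = 1.311.
η > 1 ⇒ luxury.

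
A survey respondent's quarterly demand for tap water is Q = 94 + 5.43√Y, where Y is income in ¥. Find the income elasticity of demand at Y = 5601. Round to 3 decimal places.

0.406

At Y = 5601: Q = 500.380.
dQ/dY = 5.43/(2√Y) = 0.0362775 at this income.
η = (dQ/dY)·(Y/Q) = 0.0362775 × (5601/500.380) = 0.406.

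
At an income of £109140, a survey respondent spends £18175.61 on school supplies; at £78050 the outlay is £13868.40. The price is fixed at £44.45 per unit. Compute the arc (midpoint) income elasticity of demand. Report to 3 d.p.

With a constant price, Q₁ = 18175.61/44.45 = 408.900 and Q₂ = 13868.40/44.45 = 312.000 (equivalently, work directly with expenditure since P cancels).
Midpoint %ΔQ = (13868.40 − 18175.61)/16022.01 = -0.26883; midpoint %ΔI = (78050 − 109140)/93595 = -0.33218.
η = -0.26883 / -0.33218 = 0.809.

0.809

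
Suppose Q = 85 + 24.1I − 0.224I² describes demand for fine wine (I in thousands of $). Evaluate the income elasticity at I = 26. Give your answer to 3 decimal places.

0.578

At I = 26: Q = 560.1760.
dQ/dI = 24.1 − 0.448I = 12.45200.
η = (dQ/dI)·(I/Q) = 12.45200 × (26/560.1760) = 0.578.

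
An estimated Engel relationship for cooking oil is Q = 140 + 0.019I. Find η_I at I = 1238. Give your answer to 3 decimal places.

At I = 1238: Q = 163.522.
dQ/dI = 0.019.
η = (dQ/dI)·(I/Q) = 0.019 × (1238/163.522) = 0.144.

0.144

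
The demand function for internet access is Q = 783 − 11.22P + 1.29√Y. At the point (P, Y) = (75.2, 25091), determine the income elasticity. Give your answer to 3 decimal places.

0.712

At P = 75.2, Y = 25091: Q = 143.594.
Holding P constant, ∂Q/∂Y = 1.29/(2√Y) = 0.00407193.
η_Y = (∂Q/∂Y)·(Y/Q) = 0.00407193 × (25091/143.594) = 0.712.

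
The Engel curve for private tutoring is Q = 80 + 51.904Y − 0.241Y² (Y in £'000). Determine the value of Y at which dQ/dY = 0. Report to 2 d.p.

dQ/dY = 51.904 − 0.482Y.
The good is inferior where dQ/dY < 0. Setting dQ/dY = 0 gives Y = 51.904 / 0.482 = 107.68.

107.68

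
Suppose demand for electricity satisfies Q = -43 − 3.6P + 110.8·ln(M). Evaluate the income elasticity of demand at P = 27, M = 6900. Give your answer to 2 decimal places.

At P = 27, M = 6900: Q = 839.192.
Holding P constant, ∂Q/∂M = 110.8/M = 0.016058.
η_M = (∂Q/∂M)·(M/Q) = 0.016058 × (6900/839.192) = 0.13.

0.13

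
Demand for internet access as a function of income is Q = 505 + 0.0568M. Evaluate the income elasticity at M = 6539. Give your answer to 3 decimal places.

At M = 6539: Q = 876.415.
dQ/dM = 0.0568.
η = (dQ/dM)·(M/Q) = 0.0568 × (6539/876.415) = 0.424.

0.424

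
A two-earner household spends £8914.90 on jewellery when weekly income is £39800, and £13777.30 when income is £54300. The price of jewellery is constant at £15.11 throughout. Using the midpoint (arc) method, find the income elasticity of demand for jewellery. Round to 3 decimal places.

1.391

With a constant price, Q₁ = 8914.90/15.11 = 590.000 and Q₂ = 13777.30/15.11 = 911.800 (equivalently, work directly with expenditure since P cancels).
Midpoint %ΔQ = (13777.30 − 8914.90)/11346.10 = 0.42855; midpoint %ΔI = (54300 − 39800)/47050 = 0.30818.
η = 0.42855 / 0.30818 = 1.391.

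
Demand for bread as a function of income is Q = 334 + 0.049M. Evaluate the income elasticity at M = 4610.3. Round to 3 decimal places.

At M = 4610.3: Q = 559.905.
dQ/dM = 0.049.
η = (dQ/dM)·(M/Q) = 0.049 × (4610.3/559.905) = 0.403.

0.403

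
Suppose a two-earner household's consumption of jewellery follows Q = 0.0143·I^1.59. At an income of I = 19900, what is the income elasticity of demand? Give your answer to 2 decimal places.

For Q = A·I^β the income elasticity is constant and equal to β.
Here β = 1.59, so η = 1.59.

1.59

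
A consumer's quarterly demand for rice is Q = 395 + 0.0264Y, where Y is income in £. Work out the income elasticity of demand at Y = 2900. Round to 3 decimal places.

0.162

At Y = 2900: Q = 471.560.
dQ/dY = 0.0264.
η = (dQ/dY)·(Y/Q) = 0.0264 × (2900/471.560) = 0.162.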